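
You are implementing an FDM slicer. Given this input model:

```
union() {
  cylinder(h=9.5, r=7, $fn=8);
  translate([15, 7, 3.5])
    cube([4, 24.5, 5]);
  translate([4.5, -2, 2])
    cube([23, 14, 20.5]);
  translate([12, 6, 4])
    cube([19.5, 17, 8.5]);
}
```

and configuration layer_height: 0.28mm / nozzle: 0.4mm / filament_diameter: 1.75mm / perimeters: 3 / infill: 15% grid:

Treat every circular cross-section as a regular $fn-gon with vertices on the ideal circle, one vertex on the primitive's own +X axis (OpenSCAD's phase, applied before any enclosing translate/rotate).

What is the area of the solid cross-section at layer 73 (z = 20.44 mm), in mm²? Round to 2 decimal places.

At z = 20.44 mm: the cylinder does not reach this height (z outside [0, 9.5]); the cube at (15, 7) is not intersected at this z (z outside [3.5, 8.5]); the cube at (4.5, -2) (footprint 23×14) is included at this height (area 322.00 mm²); the cube at (12, 6) is absent (z outside [4, 12.5]); Merging all regions: only the 23×14 cube at (4.5, -2) is present, so the union is just that shape — area = 322.00 mm². Overall, the cross-section is a single solid region. Net area = 322.00 mm².

322.00 mm²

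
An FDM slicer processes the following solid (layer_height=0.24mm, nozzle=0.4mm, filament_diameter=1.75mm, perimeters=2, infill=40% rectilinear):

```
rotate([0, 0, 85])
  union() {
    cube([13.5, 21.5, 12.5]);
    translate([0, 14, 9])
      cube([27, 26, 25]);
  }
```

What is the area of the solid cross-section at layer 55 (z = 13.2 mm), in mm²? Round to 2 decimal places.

At z = 13.2 mm: the cube is not intersected at this z (z outside [0, 12.5]); the cube at (0, 14) is present — its section is the full 27×26 rectangle (area 702.00 mm²); Taking the union: only the 27×26 cube at (0, 14) is present, so the union is just that shape — area = 702.00 mm²; (rotated 85° about Z; rotation is an isometry so areas/perimeters/island counts are preserved). Overall, the cross-section is a single solid region. Net area = 702.00 mm².

702.00 mm²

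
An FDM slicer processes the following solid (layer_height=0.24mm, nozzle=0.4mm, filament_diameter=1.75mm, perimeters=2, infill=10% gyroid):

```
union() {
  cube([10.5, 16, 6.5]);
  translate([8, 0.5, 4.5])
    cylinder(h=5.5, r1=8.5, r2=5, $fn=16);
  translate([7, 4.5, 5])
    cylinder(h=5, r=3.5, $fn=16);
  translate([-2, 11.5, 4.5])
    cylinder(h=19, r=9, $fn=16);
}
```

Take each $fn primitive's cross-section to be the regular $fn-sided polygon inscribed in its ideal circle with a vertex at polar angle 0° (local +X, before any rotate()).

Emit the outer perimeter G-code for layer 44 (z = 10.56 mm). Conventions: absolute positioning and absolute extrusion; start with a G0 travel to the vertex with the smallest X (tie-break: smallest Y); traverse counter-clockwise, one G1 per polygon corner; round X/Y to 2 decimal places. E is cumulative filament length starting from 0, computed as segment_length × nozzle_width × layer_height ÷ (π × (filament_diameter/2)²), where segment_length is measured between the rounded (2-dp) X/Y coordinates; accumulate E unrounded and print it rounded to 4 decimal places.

G0 X-11.00 Y11.50 Z10.56
G1 X-10.31 Y8.06 E0.1400
G1 X-8.36 Y5.14 E0.2802
G1 X-5.44 Y3.19 E0.4203
G1 X-2.00 Y2.50 E0.5603
G1 X1.44 Y3.19 E0.7004
G1 X4.36 Y5.14 E0.8405
G1 X6.31 Y8.06 E0.9807
G1 X7.00 Y11.50 E1.1207
G1 X6.31 Y14.94 E1.2607
G1 X4.36 Y17.86 E1.4009
G1 X1.44 Y19.81 E1.5410
G1 X-2.00 Y20.50 E1.6810
G1 X-5.44 Y19.81 E1.8211
G1 X-8.36 Y17.86 E1.9612
G1 X-10.31 Y14.94 E2.1014
G1 X-11.00 Y11.50 E2.2414

At z = 10.56 mm: the cube does not reach this height (z outside [0, 6.5]); the cone at (8, 0.5) is not intersected at this z (z outside [4.5, 10]); the cylinder at (7, 4.5) does not reach this height (z outside [5, 10]); the cylinder at (-2, 11.5): section is a regular 16-gon, circumradius r=9; Combining (union): only the r=9 cylinder at (-2, 11.5) is present, so the union is just that shape — 1 connected region. The outline is a single polygon with 16 vertices. Extrusion per mm of travel: 0.4 × 0.24 / (π × 0.875²) = 0.039912. Accumulating E over each segment gives final E = 2.2414.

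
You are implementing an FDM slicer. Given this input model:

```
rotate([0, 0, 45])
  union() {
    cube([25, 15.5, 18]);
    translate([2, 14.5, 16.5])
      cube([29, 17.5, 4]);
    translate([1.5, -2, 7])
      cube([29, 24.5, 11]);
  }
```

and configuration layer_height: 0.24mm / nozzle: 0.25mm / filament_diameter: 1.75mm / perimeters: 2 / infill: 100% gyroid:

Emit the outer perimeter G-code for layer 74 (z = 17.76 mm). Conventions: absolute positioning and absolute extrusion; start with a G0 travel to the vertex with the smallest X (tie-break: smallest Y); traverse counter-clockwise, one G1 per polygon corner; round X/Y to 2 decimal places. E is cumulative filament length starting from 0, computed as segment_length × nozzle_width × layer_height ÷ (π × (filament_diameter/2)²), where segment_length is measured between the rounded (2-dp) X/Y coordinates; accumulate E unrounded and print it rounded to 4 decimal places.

G0 X-21.21 Y24.04 Z17.76
G1 X-14.50 Y17.32 E0.2369
G1 X-14.85 Y16.97 E0.2492
G1 X-9.90 Y12.02 E0.4239
G1 X-10.96 Y10.96 E0.4613
G1 X0.00 Y0.00 E0.8479
G1 X1.06 Y1.06 E0.8853
G1 X2.47 Y-0.35 E0.9350
G1 X22.98 Y20.15 E1.6584
G1 X11.31 Y31.82 E2.0701
G1 X11.67 Y32.17 E2.0826
G1 X-0.71 Y44.55 E2.5194
G1 X-21.21 Y24.04 E3.2427

At z = 17.76 mm: the 25×15.5 cube contributes its full rectangle; the cube at (2, 14.5) (footprint 29×17.5) is included at this height; the cube at (1.5, -2) (footprint 29×24.5) is included at this height; Combining (union): the regions partially overlap (shared area 592.25 mm²), so overlapping operands fuse into one piece — 1 connected region; (rotated 45° about Z; rotation is an isometry so areas/perimeters/island counts are preserved). The outline is a single polygon with 12 vertices. Extrusion per mm of travel: 0.25 × 0.24 / (π × 0.875²) = 0.024945. Accumulating E over each segment gives final E = 3.2427.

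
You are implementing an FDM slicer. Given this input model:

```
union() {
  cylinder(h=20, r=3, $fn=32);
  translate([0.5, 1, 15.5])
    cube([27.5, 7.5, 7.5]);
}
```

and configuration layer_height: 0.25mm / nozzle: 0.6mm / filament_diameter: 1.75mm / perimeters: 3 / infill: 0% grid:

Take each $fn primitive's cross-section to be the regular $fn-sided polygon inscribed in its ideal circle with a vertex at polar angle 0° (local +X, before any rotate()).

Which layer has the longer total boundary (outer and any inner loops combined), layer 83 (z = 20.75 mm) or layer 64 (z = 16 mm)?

Layer 83 (z = 20.75): the cylinder does not reach this height (z outside [0, 20]); the cube at (0.5, 1) (footprint 27.5×7.5) is included at this height (perimeter 70.00 mm); Taking the union: only the 27.5×7.5 cube at (0.5, 1) is present, so the union is just that shape — boundary = 70.00 mm. So its perimeter = 70.00 mm. Layer 64 (z = 16): the r=3 cylinder gives a regular 32-gon of circumradius 3 (constant along its height) (perimeter = 2·32·3.000·sin(180°/32) = 18.82 mm); the cube at (0.5, 1) is present — its section is the full 27.5×7.5 rectangle (perimeter 70.00 mm); Taking the union: the regions partially overlap (shared area 3.10 mm²), so the edge portions inside another operand are dropped and the merged outline is re-measured after clipping — boundary = 81.37 mm. So its perimeter = 81.37 mm. Layer 64 is larger (81.37 vs 70.00 mm).

layer 64 (z = 16 mm)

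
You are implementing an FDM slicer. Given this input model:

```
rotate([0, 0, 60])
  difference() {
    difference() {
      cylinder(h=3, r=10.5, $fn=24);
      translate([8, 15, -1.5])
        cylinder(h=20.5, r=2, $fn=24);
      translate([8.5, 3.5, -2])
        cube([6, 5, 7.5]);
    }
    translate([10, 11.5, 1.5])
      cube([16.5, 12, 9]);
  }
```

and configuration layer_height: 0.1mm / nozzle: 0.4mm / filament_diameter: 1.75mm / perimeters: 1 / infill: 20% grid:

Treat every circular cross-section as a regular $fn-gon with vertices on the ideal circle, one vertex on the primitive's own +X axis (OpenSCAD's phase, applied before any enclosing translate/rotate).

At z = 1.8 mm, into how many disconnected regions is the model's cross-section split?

1

At z = 1.8 mm: the cylinder: section is a regular 24-gon, circumradius r=10.5; the cylinder at (8, 15): section is a regular 24-gon, circumradius r=2; the cube at (8.5, 3.5) is present — its section is the full 6×5 rectangle; After the difference (first − rest): starting from the r=10.5 cylinder, the r=2 cylinder at (8, 15) misses the remaining region (no effect); the 6×5 cube at (8.5, 3.5) partially overlaps it — only the 1.90 mm² overlap (of its 30.00 mm²) is removed, clipping the outline — 1 connected region; the 16.5×12 cube at (10, 11.5) contributes its full rectangle; Taking the first minus the rest: starting from the result so far, the 16.5×12 cube at (10, 11.5) misses the remaining region (no effect) — 1 connected region; (rotated 60° about Z; rotation is an isometry so areas/perimeters/island counts are preserved). The result has 1 disconnected region.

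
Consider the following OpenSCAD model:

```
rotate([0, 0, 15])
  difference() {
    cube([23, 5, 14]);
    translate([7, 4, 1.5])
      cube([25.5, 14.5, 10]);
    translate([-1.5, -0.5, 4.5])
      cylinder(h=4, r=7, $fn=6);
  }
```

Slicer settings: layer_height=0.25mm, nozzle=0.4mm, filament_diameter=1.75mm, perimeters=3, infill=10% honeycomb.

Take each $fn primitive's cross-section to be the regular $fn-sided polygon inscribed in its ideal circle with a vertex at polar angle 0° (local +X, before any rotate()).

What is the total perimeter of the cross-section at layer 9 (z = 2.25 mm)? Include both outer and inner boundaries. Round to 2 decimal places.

At z = 2.25 mm: the 23×5 cube contributes its full rectangle (perimeter 56.00 mm); the cube at (7, 4) (footprint 25.5×14.5) is included at this height (perimeter 80.00 mm); the cylinder at (-1.5, -0.5) does not reach this height (z outside [4.5, 8.5]); After the difference (first − rest): starting from the 23×5 cube, the 25.5×14.5 cube at (7, 4) partially overlaps it — only the 16.00 mm² overlap (of its 369.75 mm²) is removed, clipping the outline — boundary = 56.00 mm; (whole slice rotated 15° about Z — lengths, areas and connectivity unchanged). Overall, the cross-section is a single solid region. Total boundary length (outer) = 56.00 mm.

56.00 mm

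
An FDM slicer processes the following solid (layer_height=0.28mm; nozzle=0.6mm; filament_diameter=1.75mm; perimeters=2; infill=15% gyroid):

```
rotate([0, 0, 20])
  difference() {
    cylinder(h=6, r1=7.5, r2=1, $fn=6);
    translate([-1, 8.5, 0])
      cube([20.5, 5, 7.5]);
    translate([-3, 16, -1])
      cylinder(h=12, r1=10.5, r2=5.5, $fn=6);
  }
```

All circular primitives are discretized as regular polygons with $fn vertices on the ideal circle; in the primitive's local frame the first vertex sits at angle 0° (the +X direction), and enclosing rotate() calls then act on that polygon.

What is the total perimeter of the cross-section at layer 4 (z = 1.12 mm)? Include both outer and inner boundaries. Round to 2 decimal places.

At z = 1.12 mm: the cone (r1=7.5→r2=1) has section circumradius 6.287 here — a regular 6-gon (perimeter = 2·6·6.287·sin(180°/6) = 37.72 mm); the cube at (-1, 8.5) is present — its section is the full 20.5×5 rectangle (perimeter 51.00 mm); the cone at (-3, 16): at t=0.177 of its height the radius interpolates to r₁+(r₂−r₁)t = 9.617, giving a regular 6-gon of that circumradius (perimeter = 2·6·9.617·sin(180°/6) = 57.70 mm); Taking the first minus the rest: starting from the cone, the 20.5×5 cube at (-1, 8.5) misses the remaining region (no effect); the cone at (-3, 16) misses the remaining region (no effect) — boundary = 37.72 mm; (whole slice rotated 20° about Z — lengths, areas and connectivity unchanged). Overall, the cross-section is a single solid region. Total boundary length (outer) = 37.72 mm.

37.72 mm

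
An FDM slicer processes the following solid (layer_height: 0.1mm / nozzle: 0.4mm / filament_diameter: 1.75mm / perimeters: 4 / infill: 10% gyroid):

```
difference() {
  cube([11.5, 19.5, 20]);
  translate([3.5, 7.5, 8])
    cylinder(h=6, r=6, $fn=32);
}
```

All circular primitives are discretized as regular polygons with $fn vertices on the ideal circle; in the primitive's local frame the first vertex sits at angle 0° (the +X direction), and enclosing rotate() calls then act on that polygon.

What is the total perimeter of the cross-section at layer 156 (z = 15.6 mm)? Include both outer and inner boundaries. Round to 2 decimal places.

At z = 15.6 mm: the cube is present — its section is the full 11.5×19.5 rectangle (perimeter 62.00 mm); the cylinder at (3.5, 7.5) does not reach this height (z outside [8, 14]); Subtracting the remaining from the first: none of the subtracted shapes is present at this height, so the 11.5×19.5 cube is unchanged — boundary = 62.00 mm. Overall, the cross-section is a single solid region. Total boundary length (outer) = 62.00 mm.

62.00 mm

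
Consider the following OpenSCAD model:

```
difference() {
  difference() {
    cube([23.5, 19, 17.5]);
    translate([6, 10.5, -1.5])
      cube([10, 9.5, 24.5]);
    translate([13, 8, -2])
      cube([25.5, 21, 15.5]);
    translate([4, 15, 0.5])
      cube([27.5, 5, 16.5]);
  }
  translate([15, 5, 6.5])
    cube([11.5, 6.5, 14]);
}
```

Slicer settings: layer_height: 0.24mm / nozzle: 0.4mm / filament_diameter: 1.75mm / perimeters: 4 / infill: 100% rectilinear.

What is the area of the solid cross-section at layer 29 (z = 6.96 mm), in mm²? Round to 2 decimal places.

238.00 mm²

At z = 6.96 mm: the 23.5×19 cube contributes its full rectangle (area 446.50 mm²); the 10×9.5 cube at (6, 10.5) contributes its full rectangle (area 95.00 mm²); the 25.5×21 cube at (13, 8) contributes its full rectangle (area 535.50 mm²); the cube at (4, 15) (footprint 27.5×5) is included at this height (area 137.50 mm²); Taking the first minus the rest: starting from the 23.5×19 cube (446.50 mm²), the 10×9.5 cube at (6, 10.5) partially overlaps it — only the 85.00 mm² overlap (of its 95.00 mm²) is removed, clipping the outline; the 25.5×21 cube at (13, 8) partially overlaps it — only the 90.00 mm² overlap (of its 535.50 mm²) is removed, clipping the outline; the 27.5×5 cube at (4, 15) partially overlaps it — only the 8.00 mm² overlap (of its 137.50 mm²) is removed, clipping the outline — area = 263.50 mm²; the cube at (15, 5) (footprint 11.5×6.5) is included at this height (area 74.75 mm²); Taking the first minus the rest: starting from that combined region (263.50 mm²), the 11.5×6.5 cube at (15, 5) partially overlaps it — only the 25.50 mm² overlap (of its 74.75 mm²) is removed, clipping the outline — area = 238.00 mm². Overall, the cross-section is a single solid region. Net area = 238.00 mm².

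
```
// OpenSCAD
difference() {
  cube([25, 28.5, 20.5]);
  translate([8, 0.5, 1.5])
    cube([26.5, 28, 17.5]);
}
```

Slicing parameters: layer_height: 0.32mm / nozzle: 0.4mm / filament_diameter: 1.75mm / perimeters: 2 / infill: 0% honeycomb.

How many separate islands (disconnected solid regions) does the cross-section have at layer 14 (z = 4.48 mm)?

At z = 4.48 mm: the cube (footprint 25×28.5) is included at this height; the cube at (8, 0.5) is present — its section is the full 26.5×28 rectangle; After the difference (first − rest): starting from the 25×28.5 cube, the 26.5×28 cube at (8, 0.5) partially overlaps it — only the 476.00 mm² overlap (of its 742.00 mm²) is removed, clipping the outline — 1 connected region. Overall, the cross-section is a single solid region. Island count = 1.

1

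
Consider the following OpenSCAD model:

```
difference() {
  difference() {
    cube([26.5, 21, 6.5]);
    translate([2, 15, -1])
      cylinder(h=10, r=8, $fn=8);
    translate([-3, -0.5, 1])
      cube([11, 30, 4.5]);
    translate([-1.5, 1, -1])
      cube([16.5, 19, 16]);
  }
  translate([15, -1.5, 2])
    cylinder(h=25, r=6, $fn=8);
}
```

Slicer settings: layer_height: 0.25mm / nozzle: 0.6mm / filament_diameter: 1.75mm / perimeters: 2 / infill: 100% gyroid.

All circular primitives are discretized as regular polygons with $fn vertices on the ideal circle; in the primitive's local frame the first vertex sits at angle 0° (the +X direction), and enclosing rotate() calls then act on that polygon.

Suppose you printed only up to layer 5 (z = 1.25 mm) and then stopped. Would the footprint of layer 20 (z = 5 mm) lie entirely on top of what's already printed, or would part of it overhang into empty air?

Compare the two slices. At z = 1.25: the 26.5×21 cube contributes its full rectangle (area 556.50 mm²); the cylinder at (2, 15): section is a regular 8-gon, circumradius r=8 (area = (8/2)·8.000²·sin(360°/8) = 181.02 mm²); the 11×30 cube at (-3, -0.5) contributes its full rectangle (area 330.00 mm²); the cube at (-1.5, 1) is present — its section is the full 16.5×19 rectangle (area 313.50 mm²); Subtracting the remaining from the first: starting from the 26.5×21 cube (556.50 mm²), the r=8 cylinder at (2, 15) partially overlaps it — only the 112.85 mm² overlap (of its 181.02 mm²) is removed, clipping the outline; the 11×30 cube at (-3, -0.5) partially overlaps it — only the 64.80 mm² overlap (of its 330.00 mm²) is removed, clipping the outline; the 16.5×19 cube at (-1.5, 1) partially overlaps it — only the 123.34 mm² overlap (of its 313.50 mm²) is removed, clipping the outline — area = 255.50 mm²; the cylinder at (15, -1.5) does not reach this height (z outside [2, 27]); After the difference (first − rest): none of the subtracted shapes is present at this height, so that combined region is unchanged — area = 255.50 mm². At z = 5: the cube (footprint 26.5×21) is included at this height (area 556.50 mm²); the r=8 cylinder at (2, 15) gives a regular 8-gon of circumradius 8 (constant along its height) (area = (8/2)·8.000²·sin(360°/8) = 181.02 mm²); the 11×30 cube at (-3, -0.5) contributes its full rectangle (area 330.00 mm²); the 16.5×19 cube at (-1.5, 1) contributes its full rectangle (area 313.50 mm²); Taking the first minus the rest: starting from the 26.5×21 cube (556.50 mm²), the r=8 cylinder at (2, 15) partially overlaps it — only the 112.85 mm² overlap (of its 181.02 mm²) is removed, clipping the outline; the 11×30 cube at (-3, -0.5) partially overlaps it — only the 64.80 mm² overlap (of its 330.00 mm²) is removed, clipping the outline; the 16.5×19 cube at (-1.5, 1) partially overlaps it — only the 123.34 mm² overlap (of its 313.50 mm²) is removed, clipping the outline — area = 255.50 mm²; the cylinder at (15, -1.5): section is a regular 8-gon, circumradius r=6 (area = (8/2)·6.000²·sin(360°/8) = 101.82 mm²); Taking the first minus the rest: starting from the result so far (255.50 mm²), the r=6 cylinder at (15, -1.5) partially overlaps it — only the 22.09 mm² overlap (of its 101.82 mm²) is removed, clipping the outline — area = 233.41 mm². Checking containment: the cross-section at z = 5 is a subset of the cross-section at z = 1.25.

entirely on top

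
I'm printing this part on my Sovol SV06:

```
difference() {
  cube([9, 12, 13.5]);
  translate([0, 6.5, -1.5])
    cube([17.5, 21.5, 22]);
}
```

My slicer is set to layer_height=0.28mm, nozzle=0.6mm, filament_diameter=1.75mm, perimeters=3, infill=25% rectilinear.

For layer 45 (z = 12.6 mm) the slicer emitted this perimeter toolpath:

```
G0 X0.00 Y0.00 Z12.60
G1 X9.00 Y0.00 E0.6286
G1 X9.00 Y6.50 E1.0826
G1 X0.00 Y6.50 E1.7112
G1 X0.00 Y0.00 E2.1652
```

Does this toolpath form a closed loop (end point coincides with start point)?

Start point (G0): (0.00, 0.00). End point (last G1): the path returns to the start — closed.

yes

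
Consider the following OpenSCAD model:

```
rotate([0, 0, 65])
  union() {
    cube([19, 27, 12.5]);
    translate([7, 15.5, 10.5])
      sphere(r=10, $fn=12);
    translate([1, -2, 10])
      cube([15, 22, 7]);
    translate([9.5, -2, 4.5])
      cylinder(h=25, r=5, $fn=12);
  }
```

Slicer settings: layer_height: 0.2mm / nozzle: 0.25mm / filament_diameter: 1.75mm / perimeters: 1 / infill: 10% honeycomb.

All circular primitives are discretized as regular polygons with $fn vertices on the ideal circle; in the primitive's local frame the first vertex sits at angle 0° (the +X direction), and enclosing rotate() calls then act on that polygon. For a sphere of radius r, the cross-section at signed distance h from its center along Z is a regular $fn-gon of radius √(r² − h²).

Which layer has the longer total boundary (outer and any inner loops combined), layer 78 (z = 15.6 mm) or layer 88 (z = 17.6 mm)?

layer 78 (z = 15.6 mm)

Layer 78 (z = 15.6): the cube is absent (z outside [0, 12.5]); the sphere at (7, 15.5): section is a regular 12-gon, circumradius = √(r²−h²) = √(10²−5.1²) = 8.602 (perimeter = 2·12·8.602·sin(180°/12) = 53.43 mm); the cube at (1, -2) (footprint 15×22) is included at this height (perimeter 74.00 mm); the r=5 cylinder at (9.5, -2) contributes a regular 12-gon of circumradius 5 (perimeter = 2·12·5.000·sin(180°/12) = 31.06 mm); Merging all regions: the regions partially overlap (shared area 201.70 mm²), so the edge portions inside another operand are dropped and the merged outline is re-measured after clipping — boundary = 84.51 mm; (whole slice rotated 65° about Z — lengths, areas and connectivity unchanged). So its perimeter = 84.51 mm. Layer 88 (z = 17.6): the cube is not intersected at this z (z outside [0, 12.5]); the sphere at (7, 15.5): section is a regular 12-gon, circumradius = √(r²−h²) = √(10²−7.1²) = 7.042 (perimeter = 2·12·7.042·sin(180°/12) = 43.74 mm); the cube at (1, -2) does not reach this height (z outside [10, 17]); the cylinder at (9.5, -2): section is a regular 12-gon, circumradius r=5 (perimeter = 2·12·5.000·sin(180°/12) = 31.06 mm); Merging all regions: the 2 present regions are separate (no shared area or edge), so areas and boundary lengths simply add and each stays a separate island — boundary = 74.80 mm; (rotated 65° about Z; rotation is an isometry so areas/perimeters/island counts are preserved). So its perimeter = 74.80 mm. Layer 78 is larger (84.51 vs 74.80 mm).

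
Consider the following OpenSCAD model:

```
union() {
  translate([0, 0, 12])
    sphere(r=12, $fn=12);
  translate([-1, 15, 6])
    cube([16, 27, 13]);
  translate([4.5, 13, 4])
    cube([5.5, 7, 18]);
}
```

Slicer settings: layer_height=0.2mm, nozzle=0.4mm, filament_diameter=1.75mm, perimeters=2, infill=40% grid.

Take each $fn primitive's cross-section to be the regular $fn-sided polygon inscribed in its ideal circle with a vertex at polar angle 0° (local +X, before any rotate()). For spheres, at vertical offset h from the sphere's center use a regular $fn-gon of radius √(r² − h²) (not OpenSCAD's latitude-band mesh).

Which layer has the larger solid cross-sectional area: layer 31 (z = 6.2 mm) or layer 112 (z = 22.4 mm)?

layer 31 (z = 6.2 mm)

Layer 31 (z = 6.2): the r=12 sphere slices to a regular 12-gon of circumradius 10.505 (√(r²−h²) with h=5.8 from center) (area = (12/2)·10.505²·sin(360°/12) = 331.08 mm²); the cube at (-1, 15) (footprint 16×27) is included at this height (area 432.00 mm²); the cube at (4.5, 13) (footprint 5.5×7) is included at this height (area 38.50 mm²); Combining (union): the regions partially overlap — summed areas 801.58 mm² minus the doubly-counted overlap 27.50 mm² gives 774.08 mm² — area = 774.08 mm². So its area = 774.08 mm². Layer 112 (z = 22.4): the r=12 sphere slices to a regular 12-gon of circumradius 5.987 (√(r²−h²) with h=10.4 from center) (area = (12/2)·5.987²·sin(360°/12) = 107.52 mm²); the cube at (-1, 15) is not intersected at this z (z outside [6, 19]); the cube at (4.5, 13) is absent (z outside [4, 22]); Taking the union: only the r=12 sphere is present, so the union is just that shape — area = 107.52 mm². So its area = 107.52 mm². Layer 31 is larger (774.08 vs 107.52 mm²).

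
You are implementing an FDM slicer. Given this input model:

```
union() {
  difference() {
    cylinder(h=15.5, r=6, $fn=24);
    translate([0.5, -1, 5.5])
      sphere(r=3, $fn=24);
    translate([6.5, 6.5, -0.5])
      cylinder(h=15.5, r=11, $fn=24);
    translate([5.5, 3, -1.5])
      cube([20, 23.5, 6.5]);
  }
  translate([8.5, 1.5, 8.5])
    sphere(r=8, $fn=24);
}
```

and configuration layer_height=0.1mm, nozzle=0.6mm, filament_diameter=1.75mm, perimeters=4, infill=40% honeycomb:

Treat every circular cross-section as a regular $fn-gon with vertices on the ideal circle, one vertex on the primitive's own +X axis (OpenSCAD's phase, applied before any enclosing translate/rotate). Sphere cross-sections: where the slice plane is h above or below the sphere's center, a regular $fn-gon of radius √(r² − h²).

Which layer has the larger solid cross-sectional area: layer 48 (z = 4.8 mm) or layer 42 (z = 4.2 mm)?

Layer 48 (z = 4.8): the r=6 cylinder gives a regular 24-gon of circumradius 6 (constant along its height) (area = (24/2)·6.000²·sin(360°/24) = 111.81 mm²); the r=3 sphere at (0.5, -1) contributes a regular 24-gon of circumradius √(3²−0.7²) = 2.917 (area = (24/2)·2.917²·sin(360°/24) = 26.43 mm²); the cylinder at (6.5, 6.5): section is a regular 24-gon, circumradius r=11 (area = (24/2)·11.000²·sin(360°/24) = 375.81 mm²); the cube at (5.5, 3) is present — its section is the full 20×23.5 rectangle (area 470.00 mm²); Taking the first minus the rest: starting from the r=6 cylinder (111.81 mm²), the r=3 sphere at (0.5, -1) lies wholly inside it (removes its full 26.43 mm² and its 18.28 mm outline becomes a hole wall); the r=11 cylinder at (6.5, 6.5) partially overlaps it — only the 49.87 mm² overlap (of its 375.81 mm²) is removed, clipping the outline; the 20×23.5 cube at (5.5, 3) misses the remaining region (no effect) — area = 35.51 mm²; the sphere at (8.5, 1.5): section is a regular 24-gon, circumradius = √(r²−h²) = √(8²−3.7²) = 7.093 (area = (24/2)·7.093²·sin(360°/24) = 156.25 mm²); Taking the union: the 2 present regions are separate (no shared area or edge), so areas and boundary lengths simply add and each stays a separate island — area = 191.77 mm². So its area = 191.77 mm². Layer 42 (z = 4.2): the r=6 cylinder gives a regular 24-gon of circumradius 6 (constant along its height) (area = (24/2)·6.000²·sin(360°/24) = 111.81 mm²); the r=3 sphere at (0.5, -1) contributes a regular 24-gon of circumradius √(3²−1.3²) = 2.704 (area = (24/2)·2.704²·sin(360°/24) = 22.70 mm²); the r=11 cylinder at (6.5, 6.5) contributes a regular 24-gon of circumradius 11 (area = (24/2)·11.000²·sin(360°/24) = 375.81 mm²); the 20×23.5 cube at (5.5, 3) contributes its full rectangle (area 470.00 mm²); Taking the first minus the rest: starting from the r=6 cylinder (111.81 mm²), the r=3 sphere at (0.5, -1) lies wholly inside it (removes its full 22.70 mm² and its 16.94 mm outline becomes a hole wall); the r=11 cylinder at (6.5, 6.5) partially overlaps it — only the 52.16 mm² overlap (of its 375.81 mm²) is removed, clipping the outline; the 20×23.5 cube at (5.5, 3) misses the remaining region (no effect) — area = 36.95 mm²; the sphere at (8.5, 1.5): section is a regular 24-gon, circumradius = √(r²−h²) = √(8²−4.3²) = 6.746 (area = (24/2)·6.746²·sin(360°/24) = 141.35 mm²); Taking the union: the 2 present regions are separate (no shared area or edge), so areas and boundary lengths simply add and each stays a separate island — area = 178.29 mm². So its area = 178.29 mm². Layer 48 is larger (191.77 vs 178.29 mm²).

layer 48 (z = 4.8 mm)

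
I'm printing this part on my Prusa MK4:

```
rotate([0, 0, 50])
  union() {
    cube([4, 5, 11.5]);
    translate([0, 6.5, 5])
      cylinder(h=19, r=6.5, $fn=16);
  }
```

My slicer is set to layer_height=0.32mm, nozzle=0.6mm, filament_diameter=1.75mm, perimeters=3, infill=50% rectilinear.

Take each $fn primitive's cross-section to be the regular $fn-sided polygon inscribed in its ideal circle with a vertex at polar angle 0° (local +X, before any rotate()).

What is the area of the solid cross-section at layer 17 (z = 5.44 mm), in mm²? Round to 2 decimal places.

At z = 5.44 mm: the cube (footprint 4×5) is included at this height (area 20.00 mm²); the r=6.5 cylinder at (0, 6.5) contributes a regular 16-gon of circumradius 6.5 (area = (16/2)·6.500²·sin(360°/16) = 129.35 mm²); Taking the union: the regions partially overlap — summed areas 149.35 mm² minus the doubly-counted overlap 17.87 mm² gives 131.48 mm² — area = 131.48 mm²; (whole slice rotated 50° about Z — lengths, areas and connectivity unchanged). Overall, the cross-section is a single solid region. Net area = 131.48 mm².

131.48 mm²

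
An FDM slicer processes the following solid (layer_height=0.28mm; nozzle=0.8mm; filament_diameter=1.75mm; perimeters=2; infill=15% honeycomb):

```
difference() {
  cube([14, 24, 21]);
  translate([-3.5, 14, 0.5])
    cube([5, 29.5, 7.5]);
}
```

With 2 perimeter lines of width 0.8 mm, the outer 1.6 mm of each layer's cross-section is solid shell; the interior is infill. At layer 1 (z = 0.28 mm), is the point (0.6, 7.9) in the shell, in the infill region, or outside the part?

At z = 0.28 mm: the cube is present — its section is the full 14×24 rectangle; the cube at (-3.5, 14) is absent (z outside [0.5, 8]); After the difference (first − rest): none of the subtracted shapes is present at this height, so the 14×24 cube is unchanged — 1 connected region. Overall, the cross-section is a single solid region. The nearest boundary edge runs (0.00, 24.00)→(0.00, 0.00); distance from the point to it = 0.60 mm. The point is inside the cross-section, 0.60 mm from the nearest boundary — within the 1.6 mm shell band (2 × 0.8).

shell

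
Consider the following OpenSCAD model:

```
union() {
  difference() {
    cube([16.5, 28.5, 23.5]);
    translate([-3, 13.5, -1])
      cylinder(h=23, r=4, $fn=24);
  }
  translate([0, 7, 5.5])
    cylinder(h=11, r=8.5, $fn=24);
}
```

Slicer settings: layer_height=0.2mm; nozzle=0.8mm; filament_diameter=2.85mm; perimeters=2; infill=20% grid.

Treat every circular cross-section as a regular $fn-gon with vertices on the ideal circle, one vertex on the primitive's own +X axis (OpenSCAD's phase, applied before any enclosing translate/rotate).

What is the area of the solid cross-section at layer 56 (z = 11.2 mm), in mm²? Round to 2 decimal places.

586.97 mm²

At z = 11.2 mm: the 16.5×28.5 cube contributes its full rectangle (area 470.25 mm²); the r=4 cylinder at (-3, 13.5) gives a regular 24-gon of circumradius 4 (constant along its height) (area = (24/2)·4.000²·sin(360°/24) = 49.69 mm²); Taking the first minus the rest: starting from the 16.5×28.5 cube (470.25 mm²), the r=4 cylinder at (-3, 13.5) partially overlaps it — only the 3.49 mm² overlap (of its 49.69 mm²) is removed, clipping the outline — area = 466.76 mm²; the cylinder at (0, 7): section is a regular 24-gon, circumradius r=8.5 (area = (24/2)·8.500²·sin(360°/24) = 224.40 mm²); Combining (union): the regions partially overlap — summed areas 691.15 mm² minus the doubly-counted overlap 104.19 mm² gives 586.97 mm² — area = 586.97 mm². Overall, the cross-section is a single solid region. Net area = 586.97 mm².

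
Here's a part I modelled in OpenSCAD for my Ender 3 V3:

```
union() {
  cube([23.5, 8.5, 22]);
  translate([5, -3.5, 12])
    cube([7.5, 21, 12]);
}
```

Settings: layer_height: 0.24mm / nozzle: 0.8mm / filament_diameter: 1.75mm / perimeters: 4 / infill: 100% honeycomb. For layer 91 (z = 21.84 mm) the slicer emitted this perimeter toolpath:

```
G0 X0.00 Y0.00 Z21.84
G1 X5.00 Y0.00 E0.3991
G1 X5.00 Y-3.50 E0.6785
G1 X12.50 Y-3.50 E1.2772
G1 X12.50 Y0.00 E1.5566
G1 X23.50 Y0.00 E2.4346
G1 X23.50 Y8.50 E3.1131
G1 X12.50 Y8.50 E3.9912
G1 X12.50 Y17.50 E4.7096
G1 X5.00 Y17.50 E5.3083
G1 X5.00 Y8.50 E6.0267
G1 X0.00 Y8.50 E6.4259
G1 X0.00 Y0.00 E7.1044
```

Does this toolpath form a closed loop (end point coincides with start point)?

Start point (G0): (0.00, 0.00). End point (last G1): the path returns to the start — closed.

yes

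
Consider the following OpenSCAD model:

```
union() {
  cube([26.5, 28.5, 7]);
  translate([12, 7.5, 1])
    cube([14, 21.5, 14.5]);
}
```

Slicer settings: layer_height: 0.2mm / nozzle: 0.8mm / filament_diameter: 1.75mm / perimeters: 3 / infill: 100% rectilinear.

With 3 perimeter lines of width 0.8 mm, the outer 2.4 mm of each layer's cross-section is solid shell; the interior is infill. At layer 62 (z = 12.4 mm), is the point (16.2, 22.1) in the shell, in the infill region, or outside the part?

infill

At z = 12.4 mm: the cube does not reach this height (z outside [0, 7]); the cube at (12, 7.5) is present — its section is the full 14×21.5 rectangle; Merging all regions: only the 14×21.5 cube at (12, 7.5) is present, so the union is just that shape — 1 connected region. Overall, the cross-section is a single solid region. The nearest boundary edge runs (12.00, 29.00)→(12.00, 7.50); distance from the point to it = 4.20 mm. The point is inside the cross-section and 4.20 mm from the nearest boundary — more than the 2.4 mm shell width (3 × 0.8), so it's in the infill interior.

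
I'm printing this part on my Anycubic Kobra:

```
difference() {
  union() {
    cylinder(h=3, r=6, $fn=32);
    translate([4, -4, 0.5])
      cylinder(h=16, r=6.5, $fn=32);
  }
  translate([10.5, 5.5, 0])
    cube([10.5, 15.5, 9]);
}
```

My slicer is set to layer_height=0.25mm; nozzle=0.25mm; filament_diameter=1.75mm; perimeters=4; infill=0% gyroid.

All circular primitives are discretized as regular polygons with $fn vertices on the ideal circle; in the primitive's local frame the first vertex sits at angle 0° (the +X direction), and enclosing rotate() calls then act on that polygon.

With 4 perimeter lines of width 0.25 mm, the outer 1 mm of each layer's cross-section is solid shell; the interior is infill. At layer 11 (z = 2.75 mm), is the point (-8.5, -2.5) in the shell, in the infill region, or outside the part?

outside

At z = 2.75 mm: the r=6 cylinder contributes a regular 32-gon of circumradius 6; the r=6.5 cylinder at (4, -4) contributes a regular 32-gon of circumradius 6.5; Merging all regions: the regions partially overlap (shared area 53.85 mm²), so overlapping operands fuse into one piece — 1 connected region; the cube at (10.5, 5.5) is present — its section is the full 10.5×15.5 rectangle; Subtracting the remaining from the first: starting from that combined region, the 10.5×15.5 cube at (10.5, 5.5) misses the remaining region (no effect) — 1 connected region. Overall, the cross-section is a single solid region. The nearest boundary edge runs (-5.54, -2.30)→(-5.88, -1.17); distance from the point to it = 2.89 mm. The point is not inside any of the regions above, so it lies outside the cross-section (2.89 mm from the nearest boundary).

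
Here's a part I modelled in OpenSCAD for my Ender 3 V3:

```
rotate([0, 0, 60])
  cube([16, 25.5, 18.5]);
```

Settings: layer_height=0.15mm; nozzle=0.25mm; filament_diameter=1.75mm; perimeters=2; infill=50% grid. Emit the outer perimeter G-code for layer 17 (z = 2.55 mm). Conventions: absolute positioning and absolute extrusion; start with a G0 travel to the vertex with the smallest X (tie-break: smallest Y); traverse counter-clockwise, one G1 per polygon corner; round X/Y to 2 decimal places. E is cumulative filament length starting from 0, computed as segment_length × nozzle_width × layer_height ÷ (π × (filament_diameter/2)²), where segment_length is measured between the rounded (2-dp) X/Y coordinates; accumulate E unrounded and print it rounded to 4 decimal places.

At z = 2.55 mm: the 16×25.5 cube contributes its full rectangle; (rotated 60° about Z; rotation is an isometry so areas/perimeters/island counts are preserved). The outline is a single polygon with 4 vertices. Extrusion per mm of travel: 0.25 × 0.15 / (π × 0.875²) = 0.015591. Accumulating E over each segment gives final E = 1.2940.

G0 X-22.08 Y12.75 Z2.55
G1 X0.00 Y0.00 E0.3975
G1 X8.00 Y13.86 E0.6470
G1 X-14.08 Y26.61 E1.0445
G1 X-22.08 Y12.75 E1.2940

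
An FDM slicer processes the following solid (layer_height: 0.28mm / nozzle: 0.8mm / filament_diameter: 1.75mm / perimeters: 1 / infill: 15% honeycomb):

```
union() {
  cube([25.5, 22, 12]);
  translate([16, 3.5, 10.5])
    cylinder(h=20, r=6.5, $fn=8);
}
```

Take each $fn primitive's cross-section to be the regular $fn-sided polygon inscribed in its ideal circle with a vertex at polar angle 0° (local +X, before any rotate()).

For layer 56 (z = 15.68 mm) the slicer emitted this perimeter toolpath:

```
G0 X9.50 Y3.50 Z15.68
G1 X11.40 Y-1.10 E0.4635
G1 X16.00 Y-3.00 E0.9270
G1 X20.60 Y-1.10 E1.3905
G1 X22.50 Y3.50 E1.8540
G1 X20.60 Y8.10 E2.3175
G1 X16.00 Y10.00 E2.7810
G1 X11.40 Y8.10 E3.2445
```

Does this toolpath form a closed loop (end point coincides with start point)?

Start point (G0): (9.50, 3.50). End point (last G1): the path does not return to the start — open.

no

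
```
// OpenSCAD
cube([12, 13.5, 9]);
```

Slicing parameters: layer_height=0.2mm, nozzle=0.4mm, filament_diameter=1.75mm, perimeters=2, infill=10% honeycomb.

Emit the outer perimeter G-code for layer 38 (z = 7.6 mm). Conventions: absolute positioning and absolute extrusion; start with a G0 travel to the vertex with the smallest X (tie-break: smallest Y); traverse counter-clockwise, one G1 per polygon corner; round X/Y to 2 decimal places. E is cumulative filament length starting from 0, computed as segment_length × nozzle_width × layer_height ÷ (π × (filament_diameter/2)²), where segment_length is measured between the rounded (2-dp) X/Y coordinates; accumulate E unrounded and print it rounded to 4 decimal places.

At z = 7.6 mm: the 12×13.5 cube contributes its full rectangle. The outline is a single polygon with 4 vertices. Extrusion per mm of travel: 0.4 × 0.2 / (π × 0.875²) = 0.033260. Accumulating E over each segment gives final E = 1.6963.

G0 X0.00 Y0.00 Z7.60
G1 X12.00 Y0.00 E0.3991
G1 X12.00 Y13.50 E0.8481
G1 X0.00 Y13.50 E1.2473
G1 X0.00 Y0.00 E1.6963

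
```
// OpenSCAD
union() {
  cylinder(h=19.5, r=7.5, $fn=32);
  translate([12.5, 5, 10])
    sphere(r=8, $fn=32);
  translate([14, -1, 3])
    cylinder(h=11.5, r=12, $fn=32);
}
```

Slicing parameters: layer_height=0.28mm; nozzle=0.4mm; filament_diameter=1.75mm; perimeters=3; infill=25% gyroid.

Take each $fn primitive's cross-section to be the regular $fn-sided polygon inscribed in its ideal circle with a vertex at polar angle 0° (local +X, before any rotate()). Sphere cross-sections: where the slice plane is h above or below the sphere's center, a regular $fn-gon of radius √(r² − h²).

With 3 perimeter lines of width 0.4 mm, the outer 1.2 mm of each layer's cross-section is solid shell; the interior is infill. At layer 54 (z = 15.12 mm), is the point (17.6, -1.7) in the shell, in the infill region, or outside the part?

outside

At z = 15.12 mm: the r=7.5 cylinder gives a regular 32-gon of circumradius 7.5 (constant along its height); the sphere at (12.5, 5): section is a regular 32-gon, circumradius = √(r²−h²) = √(8²−5.12²) = 6.147; the cylinder at (14, -1) is absent (z outside [3, 14.5]); Merging all regions: the regions partially overlap (shared area 0.17 mm²), so overlapping operands fuse into one piece — 1 connected region. Overall, the cross-section is a single solid region. The nearest boundary edge runs (16.85, 0.65)→(15.92, -0.11); distance from the point to it = 2.30 mm. The point is not inside any of the regions above, so it lies outside the cross-section (2.30 mm from the nearest boundary).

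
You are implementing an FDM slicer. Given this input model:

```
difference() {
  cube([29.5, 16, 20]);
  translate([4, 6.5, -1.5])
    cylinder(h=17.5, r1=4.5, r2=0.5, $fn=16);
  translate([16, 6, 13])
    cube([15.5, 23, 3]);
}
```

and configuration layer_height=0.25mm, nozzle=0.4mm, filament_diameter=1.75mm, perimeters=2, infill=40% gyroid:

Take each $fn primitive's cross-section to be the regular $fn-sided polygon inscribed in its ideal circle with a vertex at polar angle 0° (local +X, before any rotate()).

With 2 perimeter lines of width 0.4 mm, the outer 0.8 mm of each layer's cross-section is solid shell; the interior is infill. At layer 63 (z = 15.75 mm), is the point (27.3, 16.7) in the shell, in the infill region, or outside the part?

At z = 15.75 mm: the cube is present — its section is the full 29.5×16 rectangle; the cone at (4, 6.5) (r1=4.5→r2=0.5) has section circumradius 0.557 here — a regular 16-gon; the cube at (16, 6) is present — its section is the full 15.5×23 rectangle; Subtracting the remaining from the first: starting from the 29.5×16 cube, the cone at (4, 6.5) lies wholly inside it (removes its full 0.95 mm² and its 3.48 mm outline becomes a hole wall); the 15.5×23 cube at (16, 6) partially overlaps it — only the 135.00 mm² overlap (of its 356.50 mm²) is removed, clipping the outline — 1 connected region with 1 hole. Overall, the cross-section is one region with 1 hole. The nearest boundary edge runs (16.00, 6.00)→(29.50, 6.00); distance from the point to it = 10.70 mm. The point is not inside any of the regions above, so it lies outside the cross-section (10.70 mm from the nearest boundary).

outside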